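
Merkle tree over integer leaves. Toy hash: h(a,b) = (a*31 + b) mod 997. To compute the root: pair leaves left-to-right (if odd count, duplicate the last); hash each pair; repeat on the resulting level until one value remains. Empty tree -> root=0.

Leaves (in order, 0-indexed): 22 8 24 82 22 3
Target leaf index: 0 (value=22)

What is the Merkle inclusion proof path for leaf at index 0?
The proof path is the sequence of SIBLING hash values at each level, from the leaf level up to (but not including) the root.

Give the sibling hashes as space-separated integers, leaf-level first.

Answer: 8 826 983

Derivation:
L0 (leaves): [22, 8, 24, 82, 22, 3], target index=0
L1: h(22,8)=(22*31+8)%997=690 [pair 0] h(24,82)=(24*31+82)%997=826 [pair 1] h(22,3)=(22*31+3)%997=685 [pair 2] -> [690, 826, 685]
  Sibling for proof at L0: 8
L2: h(690,826)=(690*31+826)%997=282 [pair 0] h(685,685)=(685*31+685)%997=983 [pair 1] -> [282, 983]
  Sibling for proof at L1: 826
L3: h(282,983)=(282*31+983)%997=752 [pair 0] -> [752]
  Sibling for proof at L2: 983
Root: 752
Proof path (sibling hashes from leaf to root): [8, 826, 983]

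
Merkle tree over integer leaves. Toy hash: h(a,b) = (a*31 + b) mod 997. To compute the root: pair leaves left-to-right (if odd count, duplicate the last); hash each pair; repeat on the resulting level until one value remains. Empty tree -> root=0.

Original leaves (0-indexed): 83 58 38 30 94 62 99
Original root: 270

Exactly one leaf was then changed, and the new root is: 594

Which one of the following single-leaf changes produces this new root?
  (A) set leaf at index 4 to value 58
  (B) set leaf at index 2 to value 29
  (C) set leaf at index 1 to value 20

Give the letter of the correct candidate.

Original leaves: [83, 58, 38, 30, 94, 62, 99]
Target new root: 594
Try each candidate change and compute the resulting root:
Candidate A: set leaf[4] = 58 -> leaves = [83, 58, 38, 30, 58, 62, 99]
  L0: [83, 58, 38, 30, 58, 62, 99]
  L1: h(83,58)=(83*31+58)%997=637 h(38,30)=(38*31+30)%997=211 h(58,62)=(58*31+62)%997=863 h(99,99)=(99*31+99)%997=177 -> [637, 211, 863, 177]
  L2: h(637,211)=(637*31+211)%997=18 h(863,177)=(863*31+177)%997=11 -> [18, 11]
  L3: h(18,11)=(18*31+11)%997=569 -> [569]
  root = 569 != target 594
Candidate B: set leaf[2] = 29 -> leaves = [83, 58, 29, 30, 94, 62, 99]
  L0: [83, 58, 29, 30, 94, 62, 99]
  L1: h(83,58)=(83*31+58)%997=637 h(29,30)=(29*31+30)%997=929 h(94,62)=(94*31+62)%997=982 h(99,99)=(99*31+99)%997=177 -> [637, 929, 982, 177]
  L2: h(637,929)=(637*31+929)%997=736 h(982,177)=(982*31+177)%997=709 -> [736, 709]
  L3: h(736,709)=(736*31+709)%997=594 -> [594]
  root = 594 == target 594  ** MATCH **
Candidate C: set leaf[1] = 20 -> leaves = [83, 20, 38, 30, 94, 62, 99]
  L0: [83, 20, 38, 30, 94, 62, 99]
  L1: h(83,20)=(83*31+20)%997=599 h(38,30)=(38*31+30)%997=211 h(94,62)=(94*31+62)%997=982 h(99,99)=(99*31+99)%997=177 -> [599, 211, 982, 177]
  L2: h(599,211)=(599*31+211)%997=834 h(982,177)=(982*31+177)%997=709 -> [834, 709]
  L3: h(834,709)=(834*31+709)%997=641 -> [641]
  root = 641 != target 594
Candidate B produces the target root.

Answer: B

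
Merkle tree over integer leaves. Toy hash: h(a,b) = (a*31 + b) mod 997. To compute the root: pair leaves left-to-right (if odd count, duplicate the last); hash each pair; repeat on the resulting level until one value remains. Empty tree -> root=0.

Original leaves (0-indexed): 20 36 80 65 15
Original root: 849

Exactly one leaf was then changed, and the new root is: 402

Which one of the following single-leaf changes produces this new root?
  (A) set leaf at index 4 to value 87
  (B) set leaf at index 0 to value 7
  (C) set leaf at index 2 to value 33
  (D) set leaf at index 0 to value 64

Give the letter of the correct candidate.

Answer: B

Derivation:
Original leaves: [20, 36, 80, 65, 15]
Target new root: 402
Try each candidate change and compute the resulting root:
Candidate A: set leaf[4] = 87 -> leaves = [20, 36, 80, 65, 87]
  L0: [20, 36, 80, 65, 87]
  L1: h(20,36)=(20*31+36)%997=656 h(80,65)=(80*31+65)%997=551 h(87,87)=(87*31+87)%997=790 -> [656, 551, 790]
  L2: h(656,551)=(656*31+551)%997=947 h(790,790)=(790*31+790)%997=355 -> [947, 355]
  L3: h(947,355)=(947*31+355)%997=799 -> [799]
  root = 799 != target 402
Candidate B: set leaf[0] = 7 -> leaves = [7, 36, 80, 65, 15]
  L0: [7, 36, 80, 65, 15]
  L1: h(7,36)=(7*31+36)%997=253 h(80,65)=(80*31+65)%997=551 h(15,15)=(15*31+15)%997=480 -> [253, 551, 480]
  L2: h(253,551)=(253*31+551)%997=418 h(480,480)=(480*31+480)%997=405 -> [418, 405]
  L3: h(418,405)=(418*31+405)%997=402 -> [402]
  root = 402 == target 402  ** MATCH **
Candidate C: set leaf[2] = 33 -> leaves = [20, 36, 33, 65, 15]
  L0: [20, 36, 33, 65, 15]
  L1: h(20,36)=(20*31+36)%997=656 h(33,65)=(33*31+65)%997=91 h(15,15)=(15*31+15)%997=480 -> [656, 91, 480]
  L2: h(656,91)=(656*31+91)%997=487 h(480,480)=(480*31+480)%997=405 -> [487, 405]
  L3: h(487,405)=(487*31+405)%997=547 -> [547]
  root = 547 != target 402
Candidate D: set leaf[0] = 64 -> leaves = [64, 36, 80, 65, 15]
  L0: [64, 36, 80, 65, 15]
  L1: h(64,36)=(64*31+36)%997=26 h(80,65)=(80*31+65)%997=551 h(15,15)=(15*31+15)%997=480 -> [26, 551, 480]
  L2: h(26,551)=(26*31+551)%997=360 h(480,480)=(480*31+480)%997=405 -> [360, 405]
  L3: h(360,405)=(360*31+405)%997=598 -> [598]
  root = 598 != target 402
Candidate B produces the target root.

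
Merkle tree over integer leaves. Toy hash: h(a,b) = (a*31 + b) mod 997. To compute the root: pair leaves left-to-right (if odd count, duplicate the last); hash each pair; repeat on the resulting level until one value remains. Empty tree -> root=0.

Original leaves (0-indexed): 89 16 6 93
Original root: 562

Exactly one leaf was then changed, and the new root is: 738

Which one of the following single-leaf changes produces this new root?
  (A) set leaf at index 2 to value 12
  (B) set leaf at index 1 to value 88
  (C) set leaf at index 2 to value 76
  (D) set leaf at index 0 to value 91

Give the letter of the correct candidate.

Original leaves: [89, 16, 6, 93]
Target new root: 738
Try each candidate change and compute the resulting root:
Candidate A: set leaf[2] = 12 -> leaves = [89, 16, 12, 93]
  L0: [89, 16, 12, 93]
  L1: h(89,16)=(89*31+16)%997=781 h(12,93)=(12*31+93)%997=465 -> [781, 465]
  L2: h(781,465)=(781*31+465)%997=748 -> [748]
  root = 748 != target 738
Candidate B: set leaf[1] = 88 -> leaves = [89, 88, 6, 93]
  L0: [89, 88, 6, 93]
  L1: h(89,88)=(89*31+88)%997=853 h(6,93)=(6*31+93)%997=279 -> [853, 279]
  L2: h(853,279)=(853*31+279)%997=800 -> [800]
  root = 800 != target 738
Candidate C: set leaf[2] = 76 -> leaves = [89, 16, 76, 93]
  L0: [89, 16, 76, 93]
  L1: h(89,16)=(89*31+16)%997=781 h(76,93)=(76*31+93)%997=455 -> [781, 455]
  L2: h(781,455)=(781*31+455)%997=738 -> [738]
  root = 738 == target 738  ** MATCH **
Candidate D: set leaf[0] = 91 -> leaves = [91, 16, 6, 93]
  L0: [91, 16, 6, 93]
  L1: h(91,16)=(91*31+16)%997=843 h(6,93)=(6*31+93)%997=279 -> [843, 279]
  L2: h(843,279)=(843*31+279)%997=490 -> [490]
  root = 490 != target 738
Candidate C produces the target root.

Answer: C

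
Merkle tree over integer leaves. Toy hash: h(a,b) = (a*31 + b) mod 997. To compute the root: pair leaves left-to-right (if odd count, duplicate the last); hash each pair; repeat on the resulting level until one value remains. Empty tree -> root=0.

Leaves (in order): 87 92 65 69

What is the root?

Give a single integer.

Answer: 807

Derivation:
L0: [87, 92, 65, 69]
L1: h(87,92)=(87*31+92)%997=795 h(65,69)=(65*31+69)%997=90 -> [795, 90]
L2: h(795,90)=(795*31+90)%997=807 -> [807]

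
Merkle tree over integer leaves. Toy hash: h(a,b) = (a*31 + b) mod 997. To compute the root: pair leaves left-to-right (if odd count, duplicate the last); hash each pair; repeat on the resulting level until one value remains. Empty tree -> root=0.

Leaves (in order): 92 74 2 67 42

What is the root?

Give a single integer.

Answer: 494

Derivation:
L0: [92, 74, 2, 67, 42]
L1: h(92,74)=(92*31+74)%997=932 h(2,67)=(2*31+67)%997=129 h(42,42)=(42*31+42)%997=347 -> [932, 129, 347]
L2: h(932,129)=(932*31+129)%997=108 h(347,347)=(347*31+347)%997=137 -> [108, 137]
L3: h(108,137)=(108*31+137)%997=494 -> [494]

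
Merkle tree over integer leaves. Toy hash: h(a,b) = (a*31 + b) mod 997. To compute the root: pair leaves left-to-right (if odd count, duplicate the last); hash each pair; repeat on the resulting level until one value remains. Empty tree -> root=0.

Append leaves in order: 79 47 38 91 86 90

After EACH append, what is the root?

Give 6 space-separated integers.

After append 79 (leaves=[79]):
  L0: [79]
  root=79
After append 47 (leaves=[79, 47]):
  L0: [79, 47]
  L1: h(79,47)=(79*31+47)%997=502 -> [502]
  root=502
After append 38 (leaves=[79, 47, 38]):
  L0: [79, 47, 38]
  L1: h(79,47)=(79*31+47)%997=502 h(38,38)=(38*31+38)%997=219 -> [502, 219]
  L2: h(502,219)=(502*31+219)%997=826 -> [826]
  root=826
After append 91 (leaves=[79, 47, 38, 91]):
  L0: [79, 47, 38, 91]
  L1: h(79,47)=(79*31+47)%997=502 h(38,91)=(38*31+91)%997=272 -> [502, 272]
  L2: h(502,272)=(502*31+272)%997=879 -> [879]
  root=879
After append 86 (leaves=[79, 47, 38, 91, 86]):
  L0: [79, 47, 38, 91, 86]
  L1: h(79,47)=(79*31+47)%997=502 h(38,91)=(38*31+91)%997=272 h(86,86)=(86*31+86)%997=758 -> [502, 272, 758]
  L2: h(502,272)=(502*31+272)%997=879 h(758,758)=(758*31+758)%997=328 -> [879, 328]
  L3: h(879,328)=(879*31+328)%997=658 -> [658]
  root=658
After append 90 (leaves=[79, 47, 38, 91, 86, 90]):
  L0: [79, 47, 38, 91, 86, 90]
  L1: h(79,47)=(79*31+47)%997=502 h(38,91)=(38*31+91)%997=272 h(86,90)=(86*31+90)%997=762 -> [502, 272, 762]
  L2: h(502,272)=(502*31+272)%997=879 h(762,762)=(762*31+762)%997=456 -> [879, 456]
  L3: h(879,456)=(879*31+456)%997=786 -> [786]
  root=786

Answer: 79 502 826 879 658 786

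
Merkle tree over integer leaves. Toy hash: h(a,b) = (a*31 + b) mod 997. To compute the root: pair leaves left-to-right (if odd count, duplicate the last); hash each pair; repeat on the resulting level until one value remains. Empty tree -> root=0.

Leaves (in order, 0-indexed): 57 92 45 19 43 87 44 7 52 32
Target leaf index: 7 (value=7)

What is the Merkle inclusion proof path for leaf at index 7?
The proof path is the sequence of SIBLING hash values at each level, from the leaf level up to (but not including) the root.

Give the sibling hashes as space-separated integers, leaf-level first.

L0 (leaves): [57, 92, 45, 19, 43, 87, 44, 7, 52, 32], target index=7
L1: h(57,92)=(57*31+92)%997=862 [pair 0] h(45,19)=(45*31+19)%997=417 [pair 1] h(43,87)=(43*31+87)%997=423 [pair 2] h(44,7)=(44*31+7)%997=374 [pair 3] h(52,32)=(52*31+32)%997=647 [pair 4] -> [862, 417, 423, 374, 647]
  Sibling for proof at L0: 44
L2: h(862,417)=(862*31+417)%997=220 [pair 0] h(423,374)=(423*31+374)%997=526 [pair 1] h(647,647)=(647*31+647)%997=764 [pair 2] -> [220, 526, 764]
  Sibling for proof at L1: 423
L3: h(220,526)=(220*31+526)%997=367 [pair 0] h(764,764)=(764*31+764)%997=520 [pair 1] -> [367, 520]
  Sibling for proof at L2: 220
L4: h(367,520)=(367*31+520)%997=930 [pair 0] -> [930]
  Sibling for proof at L3: 520
Root: 930
Proof path (sibling hashes from leaf to root): [44, 423, 220, 520]

Answer: 44 423 220 520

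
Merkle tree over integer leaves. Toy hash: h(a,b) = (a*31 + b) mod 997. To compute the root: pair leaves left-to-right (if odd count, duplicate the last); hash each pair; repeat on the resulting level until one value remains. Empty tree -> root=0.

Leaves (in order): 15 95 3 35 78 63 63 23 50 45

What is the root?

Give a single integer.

L0: [15, 95, 3, 35, 78, 63, 63, 23, 50, 45]
L1: h(15,95)=(15*31+95)%997=560 h(3,35)=(3*31+35)%997=128 h(78,63)=(78*31+63)%997=487 h(63,23)=(63*31+23)%997=979 h(50,45)=(50*31+45)%997=598 -> [560, 128, 487, 979, 598]
L2: h(560,128)=(560*31+128)%997=539 h(487,979)=(487*31+979)%997=124 h(598,598)=(598*31+598)%997=193 -> [539, 124, 193]
L3: h(539,124)=(539*31+124)%997=881 h(193,193)=(193*31+193)%997=194 -> [881, 194]
L4: h(881,194)=(881*31+194)%997=586 -> [586]

Answer: 586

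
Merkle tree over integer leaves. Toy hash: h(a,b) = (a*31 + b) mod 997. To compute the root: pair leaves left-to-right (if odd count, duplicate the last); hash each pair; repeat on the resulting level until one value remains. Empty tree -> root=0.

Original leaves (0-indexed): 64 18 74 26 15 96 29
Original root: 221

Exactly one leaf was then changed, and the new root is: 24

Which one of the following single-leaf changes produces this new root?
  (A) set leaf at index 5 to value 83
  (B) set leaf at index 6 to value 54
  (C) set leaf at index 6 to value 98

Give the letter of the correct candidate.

Answer: B

Derivation:
Original leaves: [64, 18, 74, 26, 15, 96, 29]
Target new root: 24
Try each candidate change and compute the resulting root:
Candidate A: set leaf[5] = 83 -> leaves = [64, 18, 74, 26, 15, 83, 29]
  L0: [64, 18, 74, 26, 15, 83, 29]
  L1: h(64,18)=(64*31+18)%997=8 h(74,26)=(74*31+26)%997=326 h(15,83)=(15*31+83)%997=548 h(29,29)=(29*31+29)%997=928 -> [8, 326, 548, 928]
  L2: h(8,326)=(8*31+326)%997=574 h(548,928)=(548*31+928)%997=967 -> [574, 967]
  L3: h(574,967)=(574*31+967)%997=815 -> [815]
  root = 815 != target 24
Candidate B: set leaf[6] = 54 -> leaves = [64, 18, 74, 26, 15, 96, 54]
  L0: [64, 18, 74, 26, 15, 96, 54]
  L1: h(64,18)=(64*31+18)%997=8 h(74,26)=(74*31+26)%997=326 h(15,96)=(15*31+96)%997=561 h(54,54)=(54*31+54)%997=731 -> [8, 326, 561, 731]
  L2: h(8,326)=(8*31+326)%997=574 h(561,731)=(561*31+731)%997=176 -> [574, 176]
  L3: h(574,176)=(574*31+176)%997=24 -> [24]
  root = 24 == target 24  ** MATCH **
Candidate C: set leaf[6] = 98 -> leaves = [64, 18, 74, 26, 15, 96, 98]
  L0: [64, 18, 74, 26, 15, 96, 98]
  L1: h(64,18)=(64*31+18)%997=8 h(74,26)=(74*31+26)%997=326 h(15,96)=(15*31+96)%997=561 h(98,98)=(98*31+98)%997=145 -> [8, 326, 561, 145]
  L2: h(8,326)=(8*31+326)%997=574 h(561,145)=(561*31+145)%997=587 -> [574, 587]
  L3: h(574,587)=(574*31+587)%997=435 -> [435]
  root = 435 != target 24
Candidate B produces the target root.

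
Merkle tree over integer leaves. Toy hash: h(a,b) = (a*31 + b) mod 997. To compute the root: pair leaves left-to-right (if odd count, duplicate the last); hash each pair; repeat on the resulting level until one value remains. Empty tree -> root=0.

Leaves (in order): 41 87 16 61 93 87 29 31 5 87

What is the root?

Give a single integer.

L0: [41, 87, 16, 61, 93, 87, 29, 31, 5, 87]
L1: h(41,87)=(41*31+87)%997=361 h(16,61)=(16*31+61)%997=557 h(93,87)=(93*31+87)%997=976 h(29,31)=(29*31+31)%997=930 h(5,87)=(5*31+87)%997=242 -> [361, 557, 976, 930, 242]
L2: h(361,557)=(361*31+557)%997=781 h(976,930)=(976*31+930)%997=279 h(242,242)=(242*31+242)%997=765 -> [781, 279, 765]
L3: h(781,279)=(781*31+279)%997=562 h(765,765)=(765*31+765)%997=552 -> [562, 552]
L4: h(562,552)=(562*31+552)%997=28 -> [28]

Answer: 28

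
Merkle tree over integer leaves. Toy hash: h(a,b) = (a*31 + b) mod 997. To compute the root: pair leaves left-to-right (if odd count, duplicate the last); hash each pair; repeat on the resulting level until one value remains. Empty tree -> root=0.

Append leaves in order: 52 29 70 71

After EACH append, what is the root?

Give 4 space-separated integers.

After append 52 (leaves=[52]):
  L0: [52]
  root=52
After append 29 (leaves=[52, 29]):
  L0: [52, 29]
  L1: h(52,29)=(52*31+29)%997=644 -> [644]
  root=644
After append 70 (leaves=[52, 29, 70]):
  L0: [52, 29, 70]
  L1: h(52,29)=(52*31+29)%997=644 h(70,70)=(70*31+70)%997=246 -> [644, 246]
  L2: h(644,246)=(644*31+246)%997=270 -> [270]
  root=270
After append 71 (leaves=[52, 29, 70, 71]):
  L0: [52, 29, 70, 71]
  L1: h(52,29)=(52*31+29)%997=644 h(70,71)=(70*31+71)%997=247 -> [644, 247]
  L2: h(644,247)=(644*31+247)%997=271 -> [271]
  root=271

Answer: 52 644 270 271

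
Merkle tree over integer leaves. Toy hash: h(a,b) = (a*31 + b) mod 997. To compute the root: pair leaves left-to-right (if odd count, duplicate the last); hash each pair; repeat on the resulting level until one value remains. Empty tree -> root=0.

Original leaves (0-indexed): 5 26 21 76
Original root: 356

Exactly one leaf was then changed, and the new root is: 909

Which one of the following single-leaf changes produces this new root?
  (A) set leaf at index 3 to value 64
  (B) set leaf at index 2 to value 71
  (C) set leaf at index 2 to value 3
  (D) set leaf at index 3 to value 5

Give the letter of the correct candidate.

Original leaves: [5, 26, 21, 76]
Target new root: 909
Try each candidate change and compute the resulting root:
Candidate A: set leaf[3] = 64 -> leaves = [5, 26, 21, 64]
  L0: [5, 26, 21, 64]
  L1: h(5,26)=(5*31+26)%997=181 h(21,64)=(21*31+64)%997=715 -> [181, 715]
  L2: h(181,715)=(181*31+715)%997=344 -> [344]
  root = 344 != target 909
Candidate B: set leaf[2] = 71 -> leaves = [5, 26, 71, 76]
  L0: [5, 26, 71, 76]
  L1: h(5,26)=(5*31+26)%997=181 h(71,76)=(71*31+76)%997=283 -> [181, 283]
  L2: h(181,283)=(181*31+283)%997=909 -> [909]
  root = 909 == target 909  ** MATCH **
Candidate C: set leaf[2] = 3 -> leaves = [5, 26, 3, 76]
  L0: [5, 26, 3, 76]
  L1: h(5,26)=(5*31+26)%997=181 h(3,76)=(3*31+76)%997=169 -> [181, 169]
  L2: h(181,169)=(181*31+169)%997=795 -> [795]
  root = 795 != target 909
Candidate D: set leaf[3] = 5 -> leaves = [5, 26, 21, 5]
  L0: [5, 26, 21, 5]
  L1: h(5,26)=(5*31+26)%997=181 h(21,5)=(21*31+5)%997=656 -> [181, 656]
  L2: h(181,656)=(181*31+656)%997=285 -> [285]
  root = 285 != target 909
Candidate B produces the target root.

Answer: B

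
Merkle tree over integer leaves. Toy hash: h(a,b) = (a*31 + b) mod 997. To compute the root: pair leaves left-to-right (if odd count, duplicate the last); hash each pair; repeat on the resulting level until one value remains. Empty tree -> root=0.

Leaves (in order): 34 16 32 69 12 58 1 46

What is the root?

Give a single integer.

L0: [34, 16, 32, 69, 12, 58, 1, 46]
L1: h(34,16)=(34*31+16)%997=73 h(32,69)=(32*31+69)%997=64 h(12,58)=(12*31+58)%997=430 h(1,46)=(1*31+46)%997=77 -> [73, 64, 430, 77]
L2: h(73,64)=(73*31+64)%997=333 h(430,77)=(430*31+77)%997=446 -> [333, 446]
L3: h(333,446)=(333*31+446)%997=799 -> [799]

Answer: 799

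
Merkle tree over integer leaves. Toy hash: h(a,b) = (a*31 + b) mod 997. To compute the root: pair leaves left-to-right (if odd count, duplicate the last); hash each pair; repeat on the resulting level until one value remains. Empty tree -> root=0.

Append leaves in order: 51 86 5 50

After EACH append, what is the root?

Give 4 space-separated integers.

Answer: 51 670 990 38

Derivation:
After append 51 (leaves=[51]):
  L0: [51]
  root=51
After append 86 (leaves=[51, 86]):
  L0: [51, 86]
  L1: h(51,86)=(51*31+86)%997=670 -> [670]
  root=670
After append 5 (leaves=[51, 86, 5]):
  L0: [51, 86, 5]
  L1: h(51,86)=(51*31+86)%997=670 h(5,5)=(5*31+5)%997=160 -> [670, 160]
  L2: h(670,160)=(670*31+160)%997=990 -> [990]
  root=990
After append 50 (leaves=[51, 86, 5, 50]):
  L0: [51, 86, 5, 50]
  L1: h(51,86)=(51*31+86)%997=670 h(5,50)=(5*31+50)%997=205 -> [670, 205]
  L2: h(670,205)=(670*31+205)%997=38 -> [38]
  root=38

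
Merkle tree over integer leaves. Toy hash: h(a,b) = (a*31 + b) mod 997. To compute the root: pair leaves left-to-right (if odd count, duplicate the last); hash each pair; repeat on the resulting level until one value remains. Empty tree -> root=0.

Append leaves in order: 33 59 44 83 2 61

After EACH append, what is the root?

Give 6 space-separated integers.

After append 33 (leaves=[33]):
  L0: [33]
  root=33
After append 59 (leaves=[33, 59]):
  L0: [33, 59]
  L1: h(33,59)=(33*31+59)%997=85 -> [85]
  root=85
After append 44 (leaves=[33, 59, 44]):
  L0: [33, 59, 44]
  L1: h(33,59)=(33*31+59)%997=85 h(44,44)=(44*31+44)%997=411 -> [85, 411]
  L2: h(85,411)=(85*31+411)%997=55 -> [55]
  root=55
After append 83 (leaves=[33, 59, 44, 83]):
  L0: [33, 59, 44, 83]
  L1: h(33,59)=(33*31+59)%997=85 h(44,83)=(44*31+83)%997=450 -> [85, 450]
  L2: h(85,450)=(85*31+450)%997=94 -> [94]
  root=94
After append 2 (leaves=[33, 59, 44, 83, 2]):
  L0: [33, 59, 44, 83, 2]
  L1: h(33,59)=(33*31+59)%997=85 h(44,83)=(44*31+83)%997=450 h(2,2)=(2*31+2)%997=64 -> [85, 450, 64]
  L2: h(85,450)=(85*31+450)%997=94 h(64,64)=(64*31+64)%997=54 -> [94, 54]
  L3: h(94,54)=(94*31+54)%997=974 -> [974]
  root=974
After append 61 (leaves=[33, 59, 44, 83, 2, 61]):
  L0: [33, 59, 44, 83, 2, 61]
  L1: h(33,59)=(33*31+59)%997=85 h(44,83)=(44*31+83)%997=450 h(2,61)=(2*31+61)%997=123 -> [85, 450, 123]
  L2: h(85,450)=(85*31+450)%997=94 h(123,123)=(123*31+123)%997=945 -> [94, 945]
  L3: h(94,945)=(94*31+945)%997=868 -> [868]
  root=868

Answer: 33 85 55 94 974 868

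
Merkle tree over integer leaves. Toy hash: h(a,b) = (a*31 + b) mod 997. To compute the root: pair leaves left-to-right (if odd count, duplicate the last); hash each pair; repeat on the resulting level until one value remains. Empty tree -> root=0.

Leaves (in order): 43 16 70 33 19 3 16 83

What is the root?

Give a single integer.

Answer: 774

Derivation:
L0: [43, 16, 70, 33, 19, 3, 16, 83]
L1: h(43,16)=(43*31+16)%997=352 h(70,33)=(70*31+33)%997=209 h(19,3)=(19*31+3)%997=592 h(16,83)=(16*31+83)%997=579 -> [352, 209, 592, 579]
L2: h(352,209)=(352*31+209)%997=154 h(592,579)=(592*31+579)%997=985 -> [154, 985]
L3: h(154,985)=(154*31+985)%997=774 -> [774]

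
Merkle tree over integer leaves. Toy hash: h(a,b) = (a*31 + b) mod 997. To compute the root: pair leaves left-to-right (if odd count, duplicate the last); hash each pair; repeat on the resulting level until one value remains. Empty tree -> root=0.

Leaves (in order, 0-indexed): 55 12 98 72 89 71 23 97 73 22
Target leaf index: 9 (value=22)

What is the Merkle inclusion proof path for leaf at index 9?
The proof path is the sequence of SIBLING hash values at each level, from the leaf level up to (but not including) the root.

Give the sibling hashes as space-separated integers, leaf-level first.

L0 (leaves): [55, 12, 98, 72, 89, 71, 23, 97, 73, 22], target index=9
L1: h(55,12)=(55*31+12)%997=720 [pair 0] h(98,72)=(98*31+72)%997=119 [pair 1] h(89,71)=(89*31+71)%997=836 [pair 2] h(23,97)=(23*31+97)%997=810 [pair 3] h(73,22)=(73*31+22)%997=291 [pair 4] -> [720, 119, 836, 810, 291]
  Sibling for proof at L0: 73
L2: h(720,119)=(720*31+119)%997=505 [pair 0] h(836,810)=(836*31+810)%997=804 [pair 1] h(291,291)=(291*31+291)%997=339 [pair 2] -> [505, 804, 339]
  Sibling for proof at L1: 291
L3: h(505,804)=(505*31+804)%997=507 [pair 0] h(339,339)=(339*31+339)%997=878 [pair 1] -> [507, 878]
  Sibling for proof at L2: 339
L4: h(507,878)=(507*31+878)%997=643 [pair 0] -> [643]
  Sibling for proof at L3: 507
Root: 643
Proof path (sibling hashes from leaf to root): [73, 291, 339, 507]

Answer: 73 291 339 507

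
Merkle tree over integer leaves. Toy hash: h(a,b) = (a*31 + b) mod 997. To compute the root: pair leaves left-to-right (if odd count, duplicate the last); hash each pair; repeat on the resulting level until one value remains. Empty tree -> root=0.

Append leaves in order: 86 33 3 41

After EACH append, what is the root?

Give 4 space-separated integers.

Answer: 86 705 17 55

Derivation:
After append 86 (leaves=[86]):
  L0: [86]
  root=86
After append 33 (leaves=[86, 33]):
  L0: [86, 33]
  L1: h(86,33)=(86*31+33)%997=705 -> [705]
  root=705
After append 3 (leaves=[86, 33, 3]):
  L0: [86, 33, 3]
  L1: h(86,33)=(86*31+33)%997=705 h(3,3)=(3*31+3)%997=96 -> [705, 96]
  L2: h(705,96)=(705*31+96)%997=17 -> [17]
  root=17
After append 41 (leaves=[86, 33, 3, 41]):
  L0: [86, 33, 3, 41]
  L1: h(86,33)=(86*31+33)%997=705 h(3,41)=(3*31+41)%997=134 -> [705, 134]
  L2: h(705,134)=(705*31+134)%997=55 -> [55]
  root=55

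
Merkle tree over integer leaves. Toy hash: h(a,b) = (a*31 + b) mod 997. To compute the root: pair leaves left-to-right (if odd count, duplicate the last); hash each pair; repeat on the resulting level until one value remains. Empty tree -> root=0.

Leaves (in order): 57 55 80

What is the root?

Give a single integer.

Answer: 219

Derivation:
L0: [57, 55, 80]
L1: h(57,55)=(57*31+55)%997=825 h(80,80)=(80*31+80)%997=566 -> [825, 566]
L2: h(825,566)=(825*31+566)%997=219 -> [219]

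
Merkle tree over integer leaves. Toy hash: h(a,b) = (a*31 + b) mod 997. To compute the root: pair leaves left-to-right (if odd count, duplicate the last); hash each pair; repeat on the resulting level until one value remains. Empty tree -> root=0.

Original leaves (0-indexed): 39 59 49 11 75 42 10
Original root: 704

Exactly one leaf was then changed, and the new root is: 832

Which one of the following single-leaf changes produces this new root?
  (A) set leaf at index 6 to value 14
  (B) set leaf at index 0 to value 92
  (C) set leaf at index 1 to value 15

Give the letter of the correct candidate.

Original leaves: [39, 59, 49, 11, 75, 42, 10]
Target new root: 832
Try each candidate change and compute the resulting root:
Candidate A: set leaf[6] = 14 -> leaves = [39, 59, 49, 11, 75, 42, 14]
  L0: [39, 59, 49, 11, 75, 42, 14]
  L1: h(39,59)=(39*31+59)%997=271 h(49,11)=(49*31+11)%997=533 h(75,42)=(75*31+42)%997=373 h(14,14)=(14*31+14)%997=448 -> [271, 533, 373, 448]
  L2: h(271,533)=(271*31+533)%997=958 h(373,448)=(373*31+448)%997=47 -> [958, 47]
  L3: h(958,47)=(958*31+47)%997=832 -> [832]
  root = 832 == target 832  ** MATCH **
Candidate B: set leaf[0] = 92 -> leaves = [92, 59, 49, 11, 75, 42, 10]
  L0: [92, 59, 49, 11, 75, 42, 10]
  L1: h(92,59)=(92*31+59)%997=917 h(49,11)=(49*31+11)%997=533 h(75,42)=(75*31+42)%997=373 h(10,10)=(10*31+10)%997=320 -> [917, 533, 373, 320]
  L2: h(917,533)=(917*31+533)%997=47 h(373,320)=(373*31+320)%997=916 -> [47, 916]
  L3: h(47,916)=(47*31+916)%997=379 -> [379]
  root = 379 != target 832
Candidate C: set leaf[1] = 15 -> leaves = [39, 15, 49, 11, 75, 42, 10]
  L0: [39, 15, 49, 11, 75, 42, 10]
  L1: h(39,15)=(39*31+15)%997=227 h(49,11)=(49*31+11)%997=533 h(75,42)=(75*31+42)%997=373 h(10,10)=(10*31+10)%997=320 -> [227, 533, 373, 320]
  L2: h(227,533)=(227*31+533)%997=591 h(373,320)=(373*31+320)%997=916 -> [591, 916]
  L3: h(591,916)=(591*31+916)%997=294 -> [294]
  root = 294 != target 832
Candidate A produces the target root.

Answer: A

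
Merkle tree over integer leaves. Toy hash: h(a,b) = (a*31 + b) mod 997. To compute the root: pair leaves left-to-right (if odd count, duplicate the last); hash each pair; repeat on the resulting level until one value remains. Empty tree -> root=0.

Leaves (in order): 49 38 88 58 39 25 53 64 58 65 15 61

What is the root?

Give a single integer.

Answer: 618

Derivation:
L0: [49, 38, 88, 58, 39, 25, 53, 64, 58, 65, 15, 61]
L1: h(49,38)=(49*31+38)%997=560 h(88,58)=(88*31+58)%997=792 h(39,25)=(39*31+25)%997=237 h(53,64)=(53*31+64)%997=710 h(58,65)=(58*31+65)%997=866 h(15,61)=(15*31+61)%997=526 -> [560, 792, 237, 710, 866, 526]
L2: h(560,792)=(560*31+792)%997=206 h(237,710)=(237*31+710)%997=81 h(866,526)=(866*31+526)%997=453 -> [206, 81, 453]
L3: h(206,81)=(206*31+81)%997=485 h(453,453)=(453*31+453)%997=538 -> [485, 538]
L4: h(485,538)=(485*31+538)%997=618 -> [618]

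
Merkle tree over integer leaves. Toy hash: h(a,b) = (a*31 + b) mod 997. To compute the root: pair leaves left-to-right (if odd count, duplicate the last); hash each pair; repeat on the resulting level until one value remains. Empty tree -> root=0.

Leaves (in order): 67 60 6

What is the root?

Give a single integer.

Answer: 637

Derivation:
L0: [67, 60, 6]
L1: h(67,60)=(67*31+60)%997=143 h(6,6)=(6*31+6)%997=192 -> [143, 192]
L2: h(143,192)=(143*31+192)%997=637 -> [637]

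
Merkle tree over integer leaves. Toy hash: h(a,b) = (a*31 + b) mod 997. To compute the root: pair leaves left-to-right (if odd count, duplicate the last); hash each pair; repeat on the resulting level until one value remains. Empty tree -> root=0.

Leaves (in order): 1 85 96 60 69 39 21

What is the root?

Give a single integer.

L0: [1, 85, 96, 60, 69, 39, 21]
L1: h(1,85)=(1*31+85)%997=116 h(96,60)=(96*31+60)%997=45 h(69,39)=(69*31+39)%997=184 h(21,21)=(21*31+21)%997=672 -> [116, 45, 184, 672]
L2: h(116,45)=(116*31+45)%997=650 h(184,672)=(184*31+672)%997=394 -> [650, 394]
L3: h(650,394)=(650*31+394)%997=604 -> [604]

Answer: 604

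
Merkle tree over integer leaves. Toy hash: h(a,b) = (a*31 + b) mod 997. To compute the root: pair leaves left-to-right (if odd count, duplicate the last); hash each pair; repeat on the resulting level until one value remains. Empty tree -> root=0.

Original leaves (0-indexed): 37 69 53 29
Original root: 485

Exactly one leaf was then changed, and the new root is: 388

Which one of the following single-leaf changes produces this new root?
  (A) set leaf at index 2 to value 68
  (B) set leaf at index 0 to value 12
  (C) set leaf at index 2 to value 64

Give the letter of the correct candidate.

Answer: B

Derivation:
Original leaves: [37, 69, 53, 29]
Target new root: 388
Try each candidate change and compute the resulting root:
Candidate A: set leaf[2] = 68 -> leaves = [37, 69, 68, 29]
  L0: [37, 69, 68, 29]
  L1: h(37,69)=(37*31+69)%997=219 h(68,29)=(68*31+29)%997=143 -> [219, 143]
  L2: h(219,143)=(219*31+143)%997=950 -> [950]
  root = 950 != target 388
Candidate B: set leaf[0] = 12 -> leaves = [12, 69, 53, 29]
  L0: [12, 69, 53, 29]
  L1: h(12,69)=(12*31+69)%997=441 h(53,29)=(53*31+29)%997=675 -> [441, 675]
  L2: h(441,675)=(441*31+675)%997=388 -> [388]
  root = 388 == target 388  ** MATCH **
Candidate C: set leaf[2] = 64 -> leaves = [37, 69, 64, 29]
  L0: [37, 69, 64, 29]
  L1: h(37,69)=(37*31+69)%997=219 h(64,29)=(64*31+29)%997=19 -> [219, 19]
  L2: h(219,19)=(219*31+19)%997=826 -> [826]
  root = 826 != target 388
Candidate B produces the target root.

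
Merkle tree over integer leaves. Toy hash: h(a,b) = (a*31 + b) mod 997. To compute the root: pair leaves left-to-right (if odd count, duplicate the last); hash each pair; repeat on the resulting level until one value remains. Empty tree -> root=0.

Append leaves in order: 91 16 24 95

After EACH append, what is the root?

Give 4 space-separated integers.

After append 91 (leaves=[91]):
  L0: [91]
  root=91
After append 16 (leaves=[91, 16]):
  L0: [91, 16]
  L1: h(91,16)=(91*31+16)%997=843 -> [843]
  root=843
After append 24 (leaves=[91, 16, 24]):
  L0: [91, 16, 24]
  L1: h(91,16)=(91*31+16)%997=843 h(24,24)=(24*31+24)%997=768 -> [843, 768]
  L2: h(843,768)=(843*31+768)%997=979 -> [979]
  root=979
After append 95 (leaves=[91, 16, 24, 95]):
  L0: [91, 16, 24, 95]
  L1: h(91,16)=(91*31+16)%997=843 h(24,95)=(24*31+95)%997=839 -> [843, 839]
  L2: h(843,839)=(843*31+839)%997=53 -> [53]
  root=53

Answer: 91 843 979 53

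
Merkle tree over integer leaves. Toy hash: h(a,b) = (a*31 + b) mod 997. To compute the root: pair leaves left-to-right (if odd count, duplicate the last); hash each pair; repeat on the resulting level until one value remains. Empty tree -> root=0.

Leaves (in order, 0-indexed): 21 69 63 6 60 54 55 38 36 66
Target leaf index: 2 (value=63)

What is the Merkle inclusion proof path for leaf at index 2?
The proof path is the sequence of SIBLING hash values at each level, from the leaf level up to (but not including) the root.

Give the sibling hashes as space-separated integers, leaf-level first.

Answer: 6 720 260 10

Derivation:
L0 (leaves): [21, 69, 63, 6, 60, 54, 55, 38, 36, 66], target index=2
L1: h(21,69)=(21*31+69)%997=720 [pair 0] h(63,6)=(63*31+6)%997=962 [pair 1] h(60,54)=(60*31+54)%997=917 [pair 2] h(55,38)=(55*31+38)%997=746 [pair 3] h(36,66)=(36*31+66)%997=185 [pair 4] -> [720, 962, 917, 746, 185]
  Sibling for proof at L0: 6
L2: h(720,962)=(720*31+962)%997=351 [pair 0] h(917,746)=(917*31+746)%997=260 [pair 1] h(185,185)=(185*31+185)%997=935 [pair 2] -> [351, 260, 935]
  Sibling for proof at L1: 720
L3: h(351,260)=(351*31+260)%997=174 [pair 0] h(935,935)=(935*31+935)%997=10 [pair 1] -> [174, 10]
  Sibling for proof at L2: 260
L4: h(174,10)=(174*31+10)%997=419 [pair 0] -> [419]
  Sibling for proof at L3: 10
Root: 419
Proof path (sibling hashes from leaf to root): [6, 720, 260, 10]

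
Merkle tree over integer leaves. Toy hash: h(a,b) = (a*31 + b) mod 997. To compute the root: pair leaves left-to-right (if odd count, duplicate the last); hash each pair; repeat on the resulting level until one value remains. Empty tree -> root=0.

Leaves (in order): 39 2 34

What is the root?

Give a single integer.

L0: [39, 2, 34]
L1: h(39,2)=(39*31+2)%997=214 h(34,34)=(34*31+34)%997=91 -> [214, 91]
L2: h(214,91)=(214*31+91)%997=743 -> [743]

Answer: 743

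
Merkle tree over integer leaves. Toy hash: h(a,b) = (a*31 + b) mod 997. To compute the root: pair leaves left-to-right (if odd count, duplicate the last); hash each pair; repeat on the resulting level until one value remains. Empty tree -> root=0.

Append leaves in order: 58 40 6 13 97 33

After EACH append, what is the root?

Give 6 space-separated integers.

Answer: 58 841 341 348 446 392

Derivation:
After append 58 (leaves=[58]):
  L0: [58]
  root=58
After append 40 (leaves=[58, 40]):
  L0: [58, 40]
  L1: h(58,40)=(58*31+40)%997=841 -> [841]
  root=841
After append 6 (leaves=[58, 40, 6]):
  L0: [58, 40, 6]
  L1: h(58,40)=(58*31+40)%997=841 h(6,6)=(6*31+6)%997=192 -> [841, 192]
  L2: h(841,192)=(841*31+192)%997=341 -> [341]
  root=341
After append 13 (leaves=[58, 40, 6, 13]):
  L0: [58, 40, 6, 13]
  L1: h(58,40)=(58*31+40)%997=841 h(6,13)=(6*31+13)%997=199 -> [841, 199]
  L2: h(841,199)=(841*31+199)%997=348 -> [348]
  root=348
After append 97 (leaves=[58, 40, 6, 13, 97]):
  L0: [58, 40, 6, 13, 97]
  L1: h(58,40)=(58*31+40)%997=841 h(6,13)=(6*31+13)%997=199 h(97,97)=(97*31+97)%997=113 -> [841, 199, 113]
  L2: h(841,199)=(841*31+199)%997=348 h(113,113)=(113*31+113)%997=625 -> [348, 625]
  L3: h(348,625)=(348*31+625)%997=446 -> [446]
  root=446
After append 33 (leaves=[58, 40, 6, 13, 97, 33]):
  L0: [58, 40, 6, 13, 97, 33]
  L1: h(58,40)=(58*31+40)%997=841 h(6,13)=(6*31+13)%997=199 h(97,33)=(97*31+33)%997=49 -> [841, 199, 49]
  L2: h(841,199)=(841*31+199)%997=348 h(49,49)=(49*31+49)%997=571 -> [348, 571]
  L3: h(348,571)=(348*31+571)%997=392 -> [392]
  root=392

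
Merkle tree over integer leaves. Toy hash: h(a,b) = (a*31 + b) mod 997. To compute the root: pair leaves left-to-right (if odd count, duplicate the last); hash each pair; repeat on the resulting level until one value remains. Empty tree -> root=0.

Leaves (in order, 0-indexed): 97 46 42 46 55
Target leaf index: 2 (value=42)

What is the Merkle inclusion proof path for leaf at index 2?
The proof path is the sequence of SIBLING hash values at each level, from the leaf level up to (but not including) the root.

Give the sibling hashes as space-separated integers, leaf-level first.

Answer: 46 62 488

Derivation:
L0 (leaves): [97, 46, 42, 46, 55], target index=2
L1: h(97,46)=(97*31+46)%997=62 [pair 0] h(42,46)=(42*31+46)%997=351 [pair 1] h(55,55)=(55*31+55)%997=763 [pair 2] -> [62, 351, 763]
  Sibling for proof at L0: 46
L2: h(62,351)=(62*31+351)%997=279 [pair 0] h(763,763)=(763*31+763)%997=488 [pair 1] -> [279, 488]
  Sibling for proof at L1: 62
L3: h(279,488)=(279*31+488)%997=164 [pair 0] -> [164]
  Sibling for proof at L2: 488
Root: 164
Proof path (sibling hashes from leaf to root): [46, 62, 488]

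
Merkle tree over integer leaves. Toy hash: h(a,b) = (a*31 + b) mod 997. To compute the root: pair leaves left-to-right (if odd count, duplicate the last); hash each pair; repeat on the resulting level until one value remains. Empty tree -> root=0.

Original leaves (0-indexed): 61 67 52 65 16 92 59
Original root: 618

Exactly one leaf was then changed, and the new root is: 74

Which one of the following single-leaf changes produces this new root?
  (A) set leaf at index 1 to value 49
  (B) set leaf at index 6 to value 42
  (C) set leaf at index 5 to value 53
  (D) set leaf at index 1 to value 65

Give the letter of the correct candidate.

Answer: B

Derivation:
Original leaves: [61, 67, 52, 65, 16, 92, 59]
Target new root: 74
Try each candidate change and compute the resulting root:
Candidate A: set leaf[1] = 49 -> leaves = [61, 49, 52, 65, 16, 92, 59]
  L0: [61, 49, 52, 65, 16, 92, 59]
  L1: h(61,49)=(61*31+49)%997=943 h(52,65)=(52*31+65)%997=680 h(16,92)=(16*31+92)%997=588 h(59,59)=(59*31+59)%997=891 -> [943, 680, 588, 891]
  L2: h(943,680)=(943*31+680)%997=3 h(588,891)=(588*31+891)%997=176 -> [3, 176]
  L3: h(3,176)=(3*31+176)%997=269 -> [269]
  root = 269 != target 74
Candidate B: set leaf[6] = 42 -> leaves = [61, 67, 52, 65, 16, 92, 42]
  L0: [61, 67, 52, 65, 16, 92, 42]
  L1: h(61,67)=(61*31+67)%997=961 h(52,65)=(52*31+65)%997=680 h(16,92)=(16*31+92)%997=588 h(42,42)=(42*31+42)%997=347 -> [961, 680, 588, 347]
  L2: h(961,680)=(961*31+680)%997=561 h(588,347)=(588*31+347)%997=629 -> [561, 629]
  L3: h(561,629)=(561*31+629)%997=74 -> [74]
  root = 74 == target 74  ** MATCH **
Candidate C: set leaf[5] = 53 -> leaves = [61, 67, 52, 65, 16, 53, 59]
  L0: [61, 67, 52, 65, 16, 53, 59]
  L1: h(61,67)=(61*31+67)%997=961 h(52,65)=(52*31+65)%997=680 h(16,53)=(16*31+53)%997=549 h(59,59)=(59*31+59)%997=891 -> [961, 680, 549, 891]
  L2: h(961,680)=(961*31+680)%997=561 h(549,891)=(549*31+891)%997=961 -> [561, 961]
  L3: h(561,961)=(561*31+961)%997=406 -> [406]
  root = 406 != target 74
Candidate D: set leaf[1] = 65 -> leaves = [61, 65, 52, 65, 16, 92, 59]
  L0: [61, 65, 52, 65, 16, 92, 59]
  L1: h(61,65)=(61*31+65)%997=959 h(52,65)=(52*31+65)%997=680 h(16,92)=(16*31+92)%997=588 h(59,59)=(59*31+59)%997=891 -> [959, 680, 588, 891]
  L2: h(959,680)=(959*31+680)%997=499 h(588,891)=(588*31+891)%997=176 -> [499, 176]
  L3: h(499,176)=(499*31+176)%997=690 -> [690]
  root = 690 != target 74
Candidate B produces the target root.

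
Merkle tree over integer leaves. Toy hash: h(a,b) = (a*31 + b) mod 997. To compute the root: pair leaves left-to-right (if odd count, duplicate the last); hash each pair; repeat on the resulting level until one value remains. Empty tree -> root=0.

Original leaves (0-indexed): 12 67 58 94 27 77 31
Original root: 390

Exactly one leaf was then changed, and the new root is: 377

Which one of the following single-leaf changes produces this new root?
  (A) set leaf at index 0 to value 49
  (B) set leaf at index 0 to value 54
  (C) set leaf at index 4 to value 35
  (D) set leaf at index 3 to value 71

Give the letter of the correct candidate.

Answer: B

Derivation:
Original leaves: [12, 67, 58, 94, 27, 77, 31]
Target new root: 377
Try each candidate change and compute the resulting root:
Candidate A: set leaf[0] = 49 -> leaves = [49, 67, 58, 94, 27, 77, 31]
  L0: [49, 67, 58, 94, 27, 77, 31]
  L1: h(49,67)=(49*31+67)%997=589 h(58,94)=(58*31+94)%997=895 h(27,77)=(27*31+77)%997=914 h(31,31)=(31*31+31)%997=992 -> [589, 895, 914, 992]
  L2: h(589,895)=(589*31+895)%997=211 h(914,992)=(914*31+992)%997=413 -> [211, 413]
  L3: h(211,413)=(211*31+413)%997=972 -> [972]
  root = 972 != target 377
Candidate B: set leaf[0] = 54 -> leaves = [54, 67, 58, 94, 27, 77, 31]
  L0: [54, 67, 58, 94, 27, 77, 31]
  L1: h(54,67)=(54*31+67)%997=744 h(58,94)=(58*31+94)%997=895 h(27,77)=(27*31+77)%997=914 h(31,31)=(31*31+31)%997=992 -> [744, 895, 914, 992]
  L2: h(744,895)=(744*31+895)%997=31 h(914,992)=(914*31+992)%997=413 -> [31, 413]
  L3: h(31,413)=(31*31+413)%997=377 -> [377]
  root = 377 == target 377  ** MATCH **
Candidate C: set leaf[4] = 35 -> leaves = [12, 67, 58, 94, 35, 77, 31]
  L0: [12, 67, 58, 94, 35, 77, 31]
  L1: h(12,67)=(12*31+67)%997=439 h(58,94)=(58*31+94)%997=895 h(35,77)=(35*31+77)%997=165 h(31,31)=(31*31+31)%997=992 -> [439, 895, 165, 992]
  L2: h(439,895)=(439*31+895)%997=546 h(165,992)=(165*31+992)%997=125 -> [546, 125]
  L3: h(546,125)=(546*31+125)%997=102 -> [102]
  root = 102 != target 377
Candidate D: set leaf[3] = 71 -> leaves = [12, 67, 58, 71, 27, 77, 31]
  L0: [12, 67, 58, 71, 27, 77, 31]
  L1: h(12,67)=(12*31+67)%997=439 h(58,71)=(58*31+71)%997=872 h(27,77)=(27*31+77)%997=914 h(31,31)=(31*31+31)%997=992 -> [439, 872, 914, 992]
  L2: h(439,872)=(439*31+872)%997=523 h(914,992)=(914*31+992)%997=413 -> [523, 413]
  L3: h(523,413)=(523*31+413)%997=674 -> [674]
  root = 674 != target 377
Candidate B produces the target root.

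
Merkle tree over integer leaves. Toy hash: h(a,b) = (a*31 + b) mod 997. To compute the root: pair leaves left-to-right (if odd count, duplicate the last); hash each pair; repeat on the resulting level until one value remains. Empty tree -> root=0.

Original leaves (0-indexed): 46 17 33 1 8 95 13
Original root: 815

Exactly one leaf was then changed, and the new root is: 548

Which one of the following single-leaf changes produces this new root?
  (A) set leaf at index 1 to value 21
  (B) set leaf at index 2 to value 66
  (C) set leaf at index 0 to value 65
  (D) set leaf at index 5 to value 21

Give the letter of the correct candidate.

Original leaves: [46, 17, 33, 1, 8, 95, 13]
Target new root: 548
Try each candidate change and compute the resulting root:
Candidate A: set leaf[1] = 21 -> leaves = [46, 21, 33, 1, 8, 95, 13]
  L0: [46, 21, 33, 1, 8, 95, 13]
  L1: h(46,21)=(46*31+21)%997=450 h(33,1)=(33*31+1)%997=27 h(8,95)=(8*31+95)%997=343 h(13,13)=(13*31+13)%997=416 -> [450, 27, 343, 416]
  L2: h(450,27)=(450*31+27)%997=19 h(343,416)=(343*31+416)%997=82 -> [19, 82]
  L3: h(19,82)=(19*31+82)%997=671 -> [671]
  root = 671 != target 548
Candidate B: set leaf[2] = 66 -> leaves = [46, 17, 66, 1, 8, 95, 13]
  L0: [46, 17, 66, 1, 8, 95, 13]
  L1: h(46,17)=(46*31+17)%997=446 h(66,1)=(66*31+1)%997=53 h(8,95)=(8*31+95)%997=343 h(13,13)=(13*31+13)%997=416 -> [446, 53, 343, 416]
  L2: h(446,53)=(446*31+53)%997=918 h(343,416)=(343*31+416)%997=82 -> [918, 82]
  L3: h(918,82)=(918*31+82)%997=624 -> [624]
  root = 624 != target 548
Candidate C: set leaf[0] = 65 -> leaves = [65, 17, 33, 1, 8, 95, 13]
  L0: [65, 17, 33, 1, 8, 95, 13]
  L1: h(65,17)=(65*31+17)%997=38 h(33,1)=(33*31+1)%997=27 h(8,95)=(8*31+95)%997=343 h(13,13)=(13*31+13)%997=416 -> [38, 27, 343, 416]
  L2: h(38,27)=(38*31+27)%997=208 h(343,416)=(343*31+416)%997=82 -> [208, 82]
  L3: h(208,82)=(208*31+82)%997=548 -> [548]
  root = 548 == target 548  ** MATCH **
Candidate D: set leaf[5] = 21 -> leaves = [46, 17, 33, 1, 8, 21, 13]
  L0: [46, 17, 33, 1, 8, 21, 13]
  L1: h(46,17)=(46*31+17)%997=446 h(33,1)=(33*31+1)%997=27 h(8,21)=(8*31+21)%997=269 h(13,13)=(13*31+13)%997=416 -> [446, 27, 269, 416]
  L2: h(446,27)=(446*31+27)%997=892 h(269,416)=(269*31+416)%997=779 -> [892, 779]
  L3: h(892,779)=(892*31+779)%997=515 -> [515]
  root = 515 != target 548
Candidate C produces the target root.

Answer: C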